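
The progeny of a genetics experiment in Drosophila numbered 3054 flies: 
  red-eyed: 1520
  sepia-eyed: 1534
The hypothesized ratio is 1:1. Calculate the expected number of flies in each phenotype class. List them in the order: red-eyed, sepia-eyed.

1527, 1527

Expected counts for N = 3054 under a 1:1 ratio (total parts = 2):
  red-eyed: 3054 × 1/2 = 1527
  sepia-eyed: 3054 × 1/2 = 1527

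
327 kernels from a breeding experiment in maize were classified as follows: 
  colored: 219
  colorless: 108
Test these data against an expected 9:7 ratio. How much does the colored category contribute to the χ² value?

The 9:7 ratio has 16 parts, so with N = 327 the expected counts are:
  colored: 327 × 9/16 = 183.9375
  colorless: 327 × 7/16 = 143.0625
Contribution of colored: (219 − 183.9375)² / 183.9375 = 6.6837

6.684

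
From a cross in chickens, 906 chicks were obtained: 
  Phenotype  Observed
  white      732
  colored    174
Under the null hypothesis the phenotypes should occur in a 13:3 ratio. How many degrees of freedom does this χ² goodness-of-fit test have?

1

A goodness-of-fit test with 2 phenotype classes has df = 2 − 1 = 1.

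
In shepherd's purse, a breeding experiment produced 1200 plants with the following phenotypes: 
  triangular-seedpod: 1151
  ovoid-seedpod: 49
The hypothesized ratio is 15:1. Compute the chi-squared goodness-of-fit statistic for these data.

9.614

Expected counts for N = 1200 under a 15:1 ratio (total parts = 16):
  triangular-seedpod: 1200 × 15/16 = 1125
  ovoid-seedpod: 1200 × 1/16 = 75
χ² = Σ (O − E)² / E
  triangular-seedpod: (1151 − 1125)² / 1125 = 0.6009
  ovoid-seedpod: (49 − 75)² / 75 = 9.0133
χ² = 0.6009 + 9.0133 = 9.6142 ≈ 9.614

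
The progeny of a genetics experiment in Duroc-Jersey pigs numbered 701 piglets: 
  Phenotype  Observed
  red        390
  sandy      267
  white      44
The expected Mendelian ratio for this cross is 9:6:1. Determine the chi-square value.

Total ratio parts = 16. Expected numbers out of 701:
  red: 701 × 9/16 = 394.3125
  sandy: 701 × 6/16 = 262.875
  white: 701 × 1/16 = 43.8125
χ² = Σ (O − E)² / E
  red: (390 − 394.3125)² / 394.3125 = 0.0472
  sandy: (267 − 262.875)² / 262.875 = 0.0647
  white: (44 − 43.8125)² / 43.8125 = 0.0008
χ² = 0.0472 + 0.0647 + 0.0008 = 0.1127 ≈ 0.113

0.113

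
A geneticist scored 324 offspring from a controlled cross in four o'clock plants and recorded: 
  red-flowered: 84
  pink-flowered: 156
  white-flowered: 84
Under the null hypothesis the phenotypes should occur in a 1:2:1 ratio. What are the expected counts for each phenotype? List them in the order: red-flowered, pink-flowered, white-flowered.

81, 162, 81

Under the 1:2:1 hypothesis (Σ ratio = 4, N = 324):
  red-flowered: 324 × 1/4 = 81
  pink-flowered: 324 × 2/4 = 162
  white-flowered: 324 × 1/4 = 81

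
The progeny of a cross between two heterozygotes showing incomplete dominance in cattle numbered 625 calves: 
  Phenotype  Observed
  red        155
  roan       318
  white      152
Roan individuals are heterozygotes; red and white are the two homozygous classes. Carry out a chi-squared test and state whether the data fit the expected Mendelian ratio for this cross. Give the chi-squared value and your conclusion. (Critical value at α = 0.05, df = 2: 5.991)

With incomplete dominance, a heterozygote × heterozygote cross gives a 1:2:1 phenotypic ratio.
Expected counts for N = 625 under a 1:2:1 ratio (total parts = 4):
  red: 625 × 1/4 = 156.25
  roan: 625 × 2/4 = 312.5
  white: 625 × 1/4 = 156.25
χ² = Σ (O − E)² / E
  red: (155 − 156.25)² / 156.25 = 0.0100
  roan: (318 − 312.5)² / 312.5 = 0.0968
  white: (152 − 156.25)² / 156.25 = 0.1156
χ² = 0.0100 + 0.0968 + 0.1156 = 0.2224 ≈ 0.222
Degrees of freedom = 3 − 1 = 2; critical value at α = 0.05 is 5.991.
Since 0.222 < 5.991, we fail to reject the null hypothesis — the data are consistent with the 1:2:1 ratio.

0.222; consistent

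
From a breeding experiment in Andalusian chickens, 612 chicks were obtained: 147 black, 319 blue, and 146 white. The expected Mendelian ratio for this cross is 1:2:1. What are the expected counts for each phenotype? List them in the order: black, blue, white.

Under the 1:2:1 hypothesis (Σ ratio = 4, N = 612):
  black: 612 × 1/4 = 153
  blue: 612 × 2/4 = 306
  white: 612 × 1/4 = 153

153, 306, 153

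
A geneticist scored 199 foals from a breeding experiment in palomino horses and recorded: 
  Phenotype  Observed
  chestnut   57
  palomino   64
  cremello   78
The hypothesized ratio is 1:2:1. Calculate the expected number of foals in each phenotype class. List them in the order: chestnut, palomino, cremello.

49.75, 99.5, 49.75

Total ratio parts = 4. Expected numbers out of 199:
  chestnut: 199 × 1/4 = 49.75
  palomino: 199 × 2/4 = 99.5
  cremello: 199 × 1/4 = 49.75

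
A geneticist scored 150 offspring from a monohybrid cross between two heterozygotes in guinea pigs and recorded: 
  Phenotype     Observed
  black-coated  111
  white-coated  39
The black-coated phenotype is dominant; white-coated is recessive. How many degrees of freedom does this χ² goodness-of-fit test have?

1

For a monohybrid cross between heterozygotes with complete dominance, the expected phenotypic ratio is 3:1.
A goodness-of-fit test with 2 phenotype classes has df = 2 − 1 = 1.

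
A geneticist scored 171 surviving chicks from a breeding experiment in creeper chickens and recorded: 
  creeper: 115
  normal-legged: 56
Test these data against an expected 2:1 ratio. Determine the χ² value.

Under the 2:1 hypothesis (Σ ratio = 3, N = 171):
  creeper: 171 × 2/3 = 114
  normal-legged: 171 × 1/3 = 57
χ² = Σ (O − E)² / E
  creeper: (115 − 114)² / 114 = 0.0088
  normal-legged: (56 − 57)² / 57 = 0.0175
χ² = 0.0088 + 0.0175 = 0.0263 ≈ 0.026

0.026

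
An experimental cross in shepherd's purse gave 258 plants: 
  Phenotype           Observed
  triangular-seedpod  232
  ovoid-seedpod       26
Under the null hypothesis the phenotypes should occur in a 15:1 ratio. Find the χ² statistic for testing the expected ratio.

The 15:1 ratio has 16 parts, so with N = 258 the expected counts are:
  triangular-seedpod: 258 × 15/16 = 241.875
  ovoid-seedpod: 258 × 1/16 = 16.125
χ² = Σ (O − E)² / E
  triangular-seedpod: (232 − 241.875)² / 241.875 = 0.4032
  ovoid-seedpod: (26 − 16.125)² / 16.125 = 6.0475
χ² = 0.4032 + 6.0475 = 6.4507 ≈ 6.451

6.451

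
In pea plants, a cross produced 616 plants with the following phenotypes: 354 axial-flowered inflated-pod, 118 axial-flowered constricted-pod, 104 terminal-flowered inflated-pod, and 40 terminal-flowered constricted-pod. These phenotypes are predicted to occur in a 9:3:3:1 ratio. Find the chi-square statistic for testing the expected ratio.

1.420

Expected counts for N = 616 under a 9:3:3:1 ratio (total parts = 16):
  axial-flowered inflated-pod: 616 × 9/16 = 346.5
  axial-flowered constricted-pod: 616 × 3/16 = 115.5
  terminal-flowered inflated-pod: 616 × 3/16 = 115.5
  terminal-flowered constricted-pod: 616 × 1/16 = 38.5
χ² = Σ (O − E)² / E
  axial-flowered inflated-pod: (354 − 346.5)² / 346.5 = 0.1623
  axial-flowered constricted-pod: (118 − 115.5)² / 115.5 = 0.0541
  terminal-flowered inflated-pod: (104 − 115.5)² / 115.5 = 1.1450
  terminal-flowered constricted-pod: (40 − 38.5)² / 38.5 = 0.0584
χ² = 0.1623 + 0.0541 + 1.1450 + 0.0584 = 1.4198 ≈ 1.420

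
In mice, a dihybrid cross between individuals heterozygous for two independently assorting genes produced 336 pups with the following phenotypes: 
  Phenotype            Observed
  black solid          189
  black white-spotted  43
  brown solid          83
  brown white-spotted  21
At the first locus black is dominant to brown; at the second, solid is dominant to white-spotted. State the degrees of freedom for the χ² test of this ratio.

A dihybrid F₂ with independent assortment and complete dominance at both loci gives a 9:3:3:1 phenotypic ratio.
A goodness-of-fit test with 4 phenotype classes has df = 4 − 1 = 3.

3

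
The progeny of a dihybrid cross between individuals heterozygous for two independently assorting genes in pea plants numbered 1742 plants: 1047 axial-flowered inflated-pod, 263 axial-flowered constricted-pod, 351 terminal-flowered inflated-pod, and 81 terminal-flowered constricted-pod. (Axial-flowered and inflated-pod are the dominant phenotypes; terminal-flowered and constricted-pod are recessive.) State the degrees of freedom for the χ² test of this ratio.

A dihybrid F₂ with independent assortment and complete dominance at both loci gives a 9:3:3:1 phenotypic ratio.
A goodness-of-fit test with 4 phenotype classes has df = 4 − 1 = 3.

3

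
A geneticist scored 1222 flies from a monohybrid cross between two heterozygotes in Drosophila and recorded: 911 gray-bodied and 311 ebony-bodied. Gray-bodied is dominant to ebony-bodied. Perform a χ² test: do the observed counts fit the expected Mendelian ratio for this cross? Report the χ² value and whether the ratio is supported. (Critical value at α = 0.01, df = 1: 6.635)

0.132; consistent

For a monohybrid cross between heterozygotes with complete dominance, the expected phenotypic ratio is 3:1.
Total ratio parts = 4. Expected numbers out of 1222:
  gray-bodied: 1222 × 3/4 = 916.5
  ebony-bodied: 1222 × 1/4 = 305.5
χ² = Σ (O − E)² / E
  gray-bodied: (911 − 916.5)² / 916.5 = 0.0330
  ebony-bodied: (311 − 305.5)² / 305.5 = 0.0990
χ² = 0.0330 + 0.0990 = 0.132
Degrees of freedom = 2 − 1 = 1; critical value at α = 0.01 is 6.635.
Since 0.132 < 6.635, we fail to reject the null hypothesis — the data are consistent with the 3:1 ratio.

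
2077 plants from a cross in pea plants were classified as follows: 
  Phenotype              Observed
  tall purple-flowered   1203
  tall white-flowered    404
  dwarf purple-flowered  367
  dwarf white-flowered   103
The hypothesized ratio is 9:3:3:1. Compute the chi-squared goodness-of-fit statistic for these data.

8.405

Under the 9:3:3:1 hypothesis (Σ ratio = 16, N = 2077):
  tall purple-flowered: 2077 × 9/16 = 1168.3125
  tall white-flowered: 2077 × 3/16 = 389.4375
  dwarf purple-flowered: 2077 × 3/16 = 389.4375
  dwarf white-flowered: 2077 × 1/16 = 129.8125
χ² = Σ (O − E)² / E
  tall purple-flowered: (1203 − 1168.3125)² / 1168.3125 = 1.0299
  tall white-flowered: (404 − 389.4375)² / 389.4375 = 0.5445
  dwarf purple-flowered: (367 − 389.4375)² / 389.4375 = 1.2927
  dwarf white-flowered: (103 − 129.8125)² / 129.8125 = 5.5381
χ² = 1.0299 + 0.5445 + 1.2927 + 5.5381 = 8.4052 ≈ 8.405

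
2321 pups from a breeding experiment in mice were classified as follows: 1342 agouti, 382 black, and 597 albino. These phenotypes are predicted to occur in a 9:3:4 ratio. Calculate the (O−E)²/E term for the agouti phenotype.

1.017

Total ratio parts = 16. Expected numbers out of 2321:
  agouti: 2321 × 9/16 = 1305.5625
  black: 2321 × 3/16 = 435.1875
  albino: 2321 × 4/16 = 580.25
Contribution of agouti: (1342 − 1305.5625)² / 1305.5625 = 1.0169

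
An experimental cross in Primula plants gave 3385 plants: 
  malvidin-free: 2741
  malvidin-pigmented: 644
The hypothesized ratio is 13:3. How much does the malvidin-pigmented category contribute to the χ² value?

Expected counts for N = 3385 under a 13:3 ratio (total parts = 16):
  malvidin-free: 3385 × 13/16 = 2750.3125
  malvidin-pigmented: 3385 × 3/16 = 634.6875
Contribution of malvidin-pigmented: (644 − 634.6875)² / 634.6875 = 0.1366

0.137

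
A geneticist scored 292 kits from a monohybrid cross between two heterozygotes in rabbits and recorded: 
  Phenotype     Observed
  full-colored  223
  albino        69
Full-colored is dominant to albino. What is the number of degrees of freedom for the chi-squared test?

For a monohybrid cross between heterozygotes with complete dominance, the expected phenotypic ratio is 3:1.
A goodness-of-fit test with 2 phenotype classes has df = 2 − 1 = 1.

1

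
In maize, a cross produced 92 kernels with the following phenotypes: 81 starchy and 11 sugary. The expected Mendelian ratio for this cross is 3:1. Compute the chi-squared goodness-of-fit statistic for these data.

8.348

The 3:1 ratio has 4 parts, so with N = 92 the expected counts are:
  starchy: 92 × 3/4 = 69
  sugary: 92 × 1/4 = 23
χ² = Σ (O − E)² / E
  starchy: (81 − 69)² / 69 = 2.0870
  sugary: (11 − 23)² / 23 = 6.2609
χ² = 2.0870 + 6.2609 = 8.3479 ≈ 8.348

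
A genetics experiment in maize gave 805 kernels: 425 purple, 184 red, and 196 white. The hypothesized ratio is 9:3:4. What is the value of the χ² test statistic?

9.088

Expected counts for N = 805 under a 9:3:4 ratio (total parts = 16):
  purple: 805 × 9/16 = 452.8125
  red: 805 × 3/16 = 150.9375
  white: 805 × 4/16 = 201.25
χ² = Σ (O − E)² / E
  purple: (425 − 452.8125)² / 452.8125 = 1.7083
  red: (184 − 150.9375)² / 150.9375 = 7.2423
  white: (196 − 201.25)² / 201.25 = 0.1370
χ² = 1.7083 + 7.2423 + 0.1370 = 9.0876 ≈ 9.088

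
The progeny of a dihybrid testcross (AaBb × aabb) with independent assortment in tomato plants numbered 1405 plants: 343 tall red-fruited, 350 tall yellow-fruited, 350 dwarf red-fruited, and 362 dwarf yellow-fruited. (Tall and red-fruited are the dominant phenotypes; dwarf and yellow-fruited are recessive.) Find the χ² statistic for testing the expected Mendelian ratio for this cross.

0.532

A dihybrid testcross with independent assortment gives a 1:1:1:1 ratio.
Expected counts for N = 1405 under a 1:1:1:1 ratio (total parts = 4):
  tall red-fruited: 1405 × 1/4 = 351.25
  tall yellow-fruited: 1405 × 1/4 = 351.25
  dwarf red-fruited: 1405 × 1/4 = 351.25
  dwarf yellow-fruited: 1405 × 1/4 = 351.25
χ² = Σ (O − E)² / E
  tall red-fruited: (343 − 351.25)² / 351.25 = 0.1938
  tall yellow-fruited: (350 − 351.25)² / 351.25 = 0.0044
  dwarf red-fruited: (350 − 351.25)² / 351.25 = 0.0044
  dwarf yellow-fruited: (362 − 351.25)² / 351.25 = 0.3290
χ² = 0.1938 + 0.0044 + 0.0044 + 0.3290 = 0.5316 ≈ 0.532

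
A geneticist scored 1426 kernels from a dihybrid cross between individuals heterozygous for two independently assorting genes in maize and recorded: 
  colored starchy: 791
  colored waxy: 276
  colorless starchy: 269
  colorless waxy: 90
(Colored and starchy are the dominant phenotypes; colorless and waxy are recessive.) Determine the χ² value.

A dihybrid F₂ with independent assortment and complete dominance at both loci gives a 9:3:3:1 phenotypic ratio.
The 9:3:3:1 ratio has 16 parts, so with N = 1426 the expected counts are:
  colored starchy: 1426 × 9/16 = 802.125
  colored waxy: 1426 × 3/16 = 267.375
  colorless starchy: 1426 × 3/16 = 267.375
  colorless waxy: 1426 × 1/16 = 89.125
χ² = Σ (O − E)² / E
  colored starchy: (791 − 802.125)² / 802.125 = 0.1543
  colored waxy: (276 − 267.375)² / 267.375 = 0.2782
  colorless starchy: (269 − 267.375)² / 267.375 = 0.0099
  colorless waxy: (90 − 89.125)² / 89.125 = 0.0086
χ² = 0.1543 + 0.2782 + 0.0099 + 0.0086 = 0.451

0.451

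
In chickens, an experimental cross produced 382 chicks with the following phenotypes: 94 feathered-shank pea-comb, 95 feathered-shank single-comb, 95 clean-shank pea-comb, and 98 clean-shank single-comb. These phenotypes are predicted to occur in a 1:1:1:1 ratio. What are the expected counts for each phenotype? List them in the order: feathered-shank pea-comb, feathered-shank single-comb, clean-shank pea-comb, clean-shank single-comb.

The 1:1:1:1 ratio has 4 parts, so with N = 382 the expected counts are:
  feathered-shank pea-comb: 382 × 1/4 = 95.5
  feathered-shank single-comb: 382 × 1/4 = 95.5
  clean-shank pea-comb: 382 × 1/4 = 95.5
  clean-shank single-comb: 382 × 1/4 = 95.5

95.5, 95.5, 95.5, 95.5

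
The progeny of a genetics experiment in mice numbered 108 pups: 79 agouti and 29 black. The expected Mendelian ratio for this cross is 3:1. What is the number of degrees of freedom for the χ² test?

1

A goodness-of-fit test with 2 phenotype classes has df = 2 − 1 = 1.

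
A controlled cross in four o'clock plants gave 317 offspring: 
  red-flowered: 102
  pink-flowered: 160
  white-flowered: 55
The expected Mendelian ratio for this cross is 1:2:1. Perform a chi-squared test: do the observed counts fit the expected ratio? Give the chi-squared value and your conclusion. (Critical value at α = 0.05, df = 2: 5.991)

Expected counts for N = 317 under a 1:2:1 ratio (total parts = 4):
  red-flowered: 317 × 1/4 = 79.25
  pink-flowered: 317 × 2/4 = 158.5
  white-flowered: 317 × 1/4 = 79.25
χ² = Σ (O − E)² / E
  red-flowered: (102 − 79.25)² / 79.25 = 6.5308
  pink-flowered: (160 − 158.5)² / 158.5 = 0.0142
  white-flowered: (55 − 79.25)² / 79.25 = 7.4203
χ² = 6.5308 + 0.0142 + 7.4203 = 13.9653 ≈ 13.965
Degrees of freedom = 3 − 1 = 2; critical value at α = 0.05 is 5.991.
Since 13.965 > 5.991, we reject the null hypothesis — the data do not fit the 1:2:1 ratio.

13.965; not consistent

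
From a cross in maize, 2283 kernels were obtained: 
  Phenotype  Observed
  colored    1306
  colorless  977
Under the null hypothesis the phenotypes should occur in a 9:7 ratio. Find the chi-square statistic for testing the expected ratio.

Expected counts for N = 2283 under a 9:7 ratio (total parts = 16):
  colored: 2283 × 9/16 = 1284.1875
  colorless: 2283 × 7/16 = 998.8125
χ² = Σ (O − E)² / E
  colored: (1306 − 1284.1875)² / 1284.1875 = 0.3705
  colorless: (977 − 998.8125)² / 998.8125 = 0.4764
χ² = 0.3705 + 0.4764 = 0.8469 ≈ 0.847

0.847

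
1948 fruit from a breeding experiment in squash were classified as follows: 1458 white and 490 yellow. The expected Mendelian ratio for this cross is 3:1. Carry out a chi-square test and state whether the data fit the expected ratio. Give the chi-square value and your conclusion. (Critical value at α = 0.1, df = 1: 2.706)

Total ratio parts = 4. Expected numbers out of 1948:
  white: 1948 × 3/4 = 1461
  yellow: 1948 × 1/4 = 487
χ² = Σ (O − E)² / E
  white: (1458 − 1461)² / 1461 = 0.0062
  yellow: (490 − 487)² / 487 = 0.0185
χ² = 0.0062 + 0.0185 = 0.0247 ≈ 0.025
Degrees of freedom = 2 − 1 = 1; critical value at α = 0.1 is 2.706.
Since 0.025 < 2.706, we fail to reject the null hypothesis — the data are consistent with the 3:1 ratio.

0.025; consistent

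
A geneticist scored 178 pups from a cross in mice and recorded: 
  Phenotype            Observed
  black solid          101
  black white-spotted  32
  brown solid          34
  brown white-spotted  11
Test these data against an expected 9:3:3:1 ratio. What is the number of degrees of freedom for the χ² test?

A goodness-of-fit test with 4 phenotype classes has df = 4 − 1 = 3.

3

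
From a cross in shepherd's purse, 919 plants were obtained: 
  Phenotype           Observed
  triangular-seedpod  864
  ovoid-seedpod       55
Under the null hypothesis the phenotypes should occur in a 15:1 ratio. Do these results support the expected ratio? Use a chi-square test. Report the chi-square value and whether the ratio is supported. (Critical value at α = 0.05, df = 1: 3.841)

0.110; consistent

Expected counts for N = 919 under a 15:1 ratio (total parts = 16):
  triangular-seedpod: 919 × 15/16 = 861.5625
  ovoid-seedpod: 919 × 1/16 = 57.4375
χ² = Σ (O − E)² / E
  triangular-seedpod: (864 − 861.5625)² / 861.5625 = 0.0069
  ovoid-seedpod: (55 − 57.4375)² / 57.4375 = 0.1034
χ² = 0.0069 + 0.1034 = 0.1103 ≈ 0.110
Degrees of freedom = 2 − 1 = 1; critical value at α = 0.05 is 3.841.
Since 0.110 < 3.841, we fail to reject the null hypothesis — the data are consistent with the 15:1 ratio.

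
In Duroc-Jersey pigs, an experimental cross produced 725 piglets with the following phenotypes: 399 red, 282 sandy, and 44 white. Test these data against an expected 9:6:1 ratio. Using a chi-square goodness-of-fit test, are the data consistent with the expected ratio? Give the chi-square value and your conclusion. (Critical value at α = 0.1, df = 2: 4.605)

Under the 9:6:1 hypothesis (Σ ratio = 16, N = 725):
  red: 725 × 9/16 = 407.8125
  sandy: 725 × 6/16 = 271.875
  white: 725 × 1/16 = 45.3125
χ² = Σ (O − E)² / E
  red: (399 − 407.8125)² / 407.8125 = 0.1904
  sandy: (282 − 271.875)² / 271.875 = 0.3771
  white: (44 − 45.3125)² / 45.3125 = 0.0380
χ² = 0.1904 + 0.3771 + 0.0380 = 0.6055 ≈ 0.606
Degrees of freedom = 3 − 1 = 2; critical value at α = 0.1 is 4.605.
Since 0.606 < 4.605, we fail to reject the null hypothesis — the data are consistent with the 9:6:1 ratio.

0.606; consistent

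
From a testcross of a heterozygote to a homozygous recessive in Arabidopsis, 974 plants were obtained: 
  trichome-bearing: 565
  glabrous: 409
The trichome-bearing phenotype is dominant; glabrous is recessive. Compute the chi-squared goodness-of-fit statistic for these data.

24.986

A testcross of a heterozygote (Aa × aa) gives a 1:1 phenotypic ratio.
The 1:1 ratio has 2 parts, so with N = 974 the expected counts are:
  trichome-bearing: 974 × 1/2 = 487
  glabrous: 974 × 1/2 = 487
χ² = Σ (O − E)² / E
  trichome-bearing: (565 − 487)² / 487 = 12.4928
  glabrous: (409 − 487)² / 487 = 12.4928
χ² = 12.4928 + 12.4928 = 24.9856 ≈ 24.986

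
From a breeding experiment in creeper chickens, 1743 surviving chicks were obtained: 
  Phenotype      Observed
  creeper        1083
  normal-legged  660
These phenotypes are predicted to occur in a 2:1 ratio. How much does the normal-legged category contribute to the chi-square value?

10.742

Total ratio parts = 3. Expected numbers out of 1743:
  creeper: 1743 × 2/3 = 1162
  normal-legged: 1743 × 1/3 = 581
Contribution of normal-legged: (660 − 581)² / 581 = 10.7418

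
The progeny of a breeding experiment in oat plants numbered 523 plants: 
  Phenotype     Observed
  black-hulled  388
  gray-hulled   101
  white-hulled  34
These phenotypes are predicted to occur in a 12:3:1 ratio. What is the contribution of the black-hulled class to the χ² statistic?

0.046

The 12:3:1 ratio has 16 parts, so with N = 523 the expected counts are:
  black-hulled: 523 × 12/16 = 392.25
  gray-hulled: 523 × 3/16 = 98.0625
  white-hulled: 523 × 1/16 = 32.6875
Contribution of black-hulled: (388 − 392.25)² / 392.25 = 0.0460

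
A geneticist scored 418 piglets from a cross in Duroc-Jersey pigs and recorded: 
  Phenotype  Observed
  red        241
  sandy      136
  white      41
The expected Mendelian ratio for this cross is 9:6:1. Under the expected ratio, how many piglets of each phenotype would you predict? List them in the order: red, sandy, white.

235.125, 156.75, 26.125

Under the 9:6:1 hypothesis (Σ ratio = 16, N = 418):
  red: 418 × 9/16 = 235.125
  sandy: 418 × 6/16 = 156.75
  white: 418 × 1/16 = 26.125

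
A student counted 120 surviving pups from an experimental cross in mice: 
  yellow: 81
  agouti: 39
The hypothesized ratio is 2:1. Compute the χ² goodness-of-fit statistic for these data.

0.038

Under the 2:1 hypothesis (Σ ratio = 3, N = 120):
  yellow: 120 × 2/3 = 80
  agouti: 120 × 1/3 = 40
χ² = Σ (O − E)² / E
  yellow: (81 − 80)² / 80 = 0.0125
  agouti: (39 − 40)² / 40 = 0.0250
χ² = 0.0125 + 0.0250 = 0.0375 ≈ 0.038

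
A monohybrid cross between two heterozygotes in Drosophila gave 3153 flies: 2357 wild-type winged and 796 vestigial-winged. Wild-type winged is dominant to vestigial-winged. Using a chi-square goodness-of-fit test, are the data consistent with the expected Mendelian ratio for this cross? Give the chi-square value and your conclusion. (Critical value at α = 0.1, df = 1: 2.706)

For a monohybrid cross between heterozygotes with complete dominance, the expected phenotypic ratio is 3:1.
Under the 3:1 hypothesis (Σ ratio = 4, N = 3153):
  wild-type winged: 3153 × 3/4 = 2364.75
  vestigial-winged: 3153 × 1/4 = 788.25
χ² = Σ (O − E)² / E
  wild-type winged: (2357 − 2364.75)² / 2364.75 = 0.0254
  vestigial-winged: (796 − 788.25)² / 788.25 = 0.0762
χ² = 0.0254 + 0.0762 = 0.1016 ≈ 0.102
Degrees of freedom = 2 − 1 = 1; critical value at α = 0.1 is 2.706.
Since 0.102 < 2.706, we fail to reject the null hypothesis — the data are consistent with the 3:1 ratio.

0.102; consistent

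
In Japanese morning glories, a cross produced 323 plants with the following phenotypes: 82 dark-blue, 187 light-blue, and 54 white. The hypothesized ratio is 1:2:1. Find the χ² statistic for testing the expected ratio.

12.907

Total ratio parts = 4. Expected numbers out of 323:
  dark-blue: 323 × 1/4 = 80.75
  light-blue: 323 × 2/4 = 161.5
  white: 323 × 1/4 = 80.75
χ² = Σ (O − E)² / E
  dark-blue: (82 − 80.75)² / 80.75 = 0.0193
  light-blue: (187 − 161.5)² / 161.5 = 4.0263
  white: (54 − 80.75)² / 80.75 = 8.8615
χ² = 0.0193 + 4.0263 + 8.8615 = 12.9071 ≈ 12.907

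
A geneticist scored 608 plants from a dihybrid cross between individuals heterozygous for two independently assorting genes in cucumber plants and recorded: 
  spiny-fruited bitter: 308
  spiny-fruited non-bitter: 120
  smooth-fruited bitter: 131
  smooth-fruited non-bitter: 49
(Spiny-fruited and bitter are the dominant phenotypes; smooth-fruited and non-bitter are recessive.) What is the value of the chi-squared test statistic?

A dihybrid F₂ with independent assortment and complete dominance at both loci gives a 9:3:3:1 phenotypic ratio.
Under the 9:3:3:1 hypothesis (Σ ratio = 16, N = 608):
  spiny-fruited bitter: 608 × 9/16 = 342
  spiny-fruited non-bitter: 608 × 3/16 = 114
  smooth-fruited bitter: 608 × 3/16 = 114
  smooth-fruited non-bitter: 608 × 1/16 = 38
χ² = Σ (O − E)² / E
  spiny-fruited bitter: (308 − 342)² / 342 = 3.3801
  spiny-fruited non-bitter: (120 − 114)² / 114 = 0.3158
  smooth-fruited bitter: (131 − 114)² / 114 = 2.5351
  smooth-fruited non-bitter: (49 − 38)² / 38 = 3.1842
χ² = 3.3801 + 0.3158 + 2.5351 + 3.1842 = 9.4152 ≈ 9.415

9.415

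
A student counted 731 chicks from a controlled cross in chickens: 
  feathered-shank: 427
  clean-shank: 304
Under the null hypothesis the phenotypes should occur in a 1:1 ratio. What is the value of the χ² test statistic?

The 1:1 ratio has 2 parts, so with N = 731 the expected counts are:
  feathered-shank: 731 × 1/2 = 365.5
  clean-shank: 731 × 1/2 = 365.5
χ² = Σ (O − E)² / E
  feathered-shank: (427 − 365.5)² / 365.5 = 10.3482
  clean-shank: (304 − 365.5)² / 365.5 = 10.3482
χ² = 10.3482 + 10.3482 = 20.6964 ≈ 20.696

20.696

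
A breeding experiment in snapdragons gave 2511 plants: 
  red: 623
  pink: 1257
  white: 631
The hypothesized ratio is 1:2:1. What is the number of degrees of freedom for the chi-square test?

2

A goodness-of-fit test with 3 phenotype classes has df = 3 − 1 = 2.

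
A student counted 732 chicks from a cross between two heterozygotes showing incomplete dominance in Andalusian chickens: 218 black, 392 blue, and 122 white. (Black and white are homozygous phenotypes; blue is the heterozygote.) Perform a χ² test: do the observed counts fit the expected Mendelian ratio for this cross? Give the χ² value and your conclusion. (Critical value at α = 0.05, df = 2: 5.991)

With incomplete dominance, a heterozygote × heterozygote cross gives a 1:2:1 phenotypic ratio.
Total ratio parts = 4. Expected numbers out of 732:
  black: 732 × 1/4 = 183
  blue: 732 × 2/4 = 366
  white: 732 × 1/4 = 183
χ² = Σ (O − E)² / E
  black: (218 − 183)² / 183 = 6.6940
  blue: (392 − 366)² / 366 = 1.8470
  white: (122 − 183)² / 183 = 20.3333
χ² = 6.6940 + 1.8470 + 20.3333 = 28.8743 ≈ 28.874
Degrees of freedom = 3 − 1 = 2; critical value at α = 0.05 is 5.991.
Since 28.874 > 5.991, we reject the null hypothesis — the data do not fit the 1:2:1 ratio.

28.874; not consistent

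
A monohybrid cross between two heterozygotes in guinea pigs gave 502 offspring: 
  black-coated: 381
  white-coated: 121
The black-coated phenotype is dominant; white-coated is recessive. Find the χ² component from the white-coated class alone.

0.161

For a monohybrid cross between heterozygotes with complete dominance, the expected phenotypic ratio is 3:1.
Expected counts for N = 502 under a 3:1 ratio (total parts = 4):
  black-coated: 502 × 3/4 = 376.5
  white-coated: 502 × 1/4 = 125.5
Contribution of white-coated: (121 − 125.5)² / 125.5 = 0.1614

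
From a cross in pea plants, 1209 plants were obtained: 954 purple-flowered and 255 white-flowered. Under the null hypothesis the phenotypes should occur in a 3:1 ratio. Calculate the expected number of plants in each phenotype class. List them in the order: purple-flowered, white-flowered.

906.75, 302.25

Under the 3:1 hypothesis (Σ ratio = 4, N = 1209):
  purple-flowered: 1209 × 3/4 = 906.75
  white-flowered: 1209 × 1/4 = 302.25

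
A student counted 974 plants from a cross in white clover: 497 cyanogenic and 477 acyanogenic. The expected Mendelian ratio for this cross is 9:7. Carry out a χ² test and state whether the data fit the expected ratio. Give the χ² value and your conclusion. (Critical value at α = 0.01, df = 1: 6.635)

10.798; not consistent

The 9:7 ratio has 16 parts, so with N = 974 the expected counts are:
  cyanogenic: 974 × 9/16 = 547.875
  acyanogenic: 974 × 7/16 = 426.125
χ² = Σ (O − E)² / E
  cyanogenic: (497 − 547.875)² / 547.875 = 4.7242
  acyanogenic: (477 − 426.125)² / 426.125 = 6.0740
χ² = 4.7242 + 6.0740 = 10.7982 ≈ 10.798
Degrees of freedom = 2 − 1 = 1; critical value at α = 0.01 is 6.635.
Since 10.798 > 6.635, we reject the null hypothesis — the data do not fit the 9:7 ratio.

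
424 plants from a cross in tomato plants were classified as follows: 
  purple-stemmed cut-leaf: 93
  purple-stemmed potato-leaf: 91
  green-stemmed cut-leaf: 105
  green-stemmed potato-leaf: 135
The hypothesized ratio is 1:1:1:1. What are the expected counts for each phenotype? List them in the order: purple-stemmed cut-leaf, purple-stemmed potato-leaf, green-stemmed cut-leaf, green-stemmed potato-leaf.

Under the 1:1:1:1 hypothesis (Σ ratio = 4, N = 424):
  purple-stemmed cut-leaf: 424 × 1/4 = 106
  purple-stemmed potato-leaf: 424 × 1/4 = 106
  green-stemmed cut-leaf: 424 × 1/4 = 106
  green-stemmed potato-leaf: 424 × 1/4 = 106

106, 106, 106, 106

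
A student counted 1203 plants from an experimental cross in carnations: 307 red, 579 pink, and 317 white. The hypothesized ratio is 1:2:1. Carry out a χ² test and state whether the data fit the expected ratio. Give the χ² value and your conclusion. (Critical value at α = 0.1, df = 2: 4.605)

1.850; consistent

Under the 1:2:1 hypothesis (Σ ratio = 4, N = 1203):
  red: 1203 × 1/4 = 300.75
  pink: 1203 × 2/4 = 601.5
  white: 1203 × 1/4 = 300.75
χ² = Σ (O − E)² / E
  red: (307 − 300.75)² / 300.75 = 0.1299
  pink: (579 − 601.5)² / 601.5 = 0.8416
  white: (317 − 300.75)² / 300.75 = 0.8780
χ² = 0.1299 + 0.8416 + 0.8780 = 1.8495 ≈ 1.850
Degrees of freedom = 3 − 1 = 2; critical value at α = 0.1 is 4.605.
Since 1.850 < 4.605, we fail to reject the null hypothesis — the data are consistent with the 1:2:1 ratio.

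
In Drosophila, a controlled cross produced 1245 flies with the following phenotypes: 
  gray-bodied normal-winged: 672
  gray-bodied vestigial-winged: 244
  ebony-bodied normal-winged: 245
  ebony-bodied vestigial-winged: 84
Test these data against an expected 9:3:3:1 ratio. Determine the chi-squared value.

2.687

Total ratio parts = 16. Expected numbers out of 1245:
  gray-bodied normal-winged: 1245 × 9/16 = 700.3125
  gray-bodied vestigial-winged: 1245 × 3/16 = 233.4375
  ebony-bodied normal-winged: 1245 × 3/16 = 233.4375
  ebony-bodied vestigial-winged: 1245 × 1/16 = 77.8125
χ² = Σ (O − E)² / E
  gray-bodied normal-winged: (672 − 700.3125)² / 700.3125 = 1.1446
  gray-bodied vestigial-winged: (244 − 233.4375)² / 233.4375 = 0.4779
  ebony-bodied normal-winged: (245 − 233.4375)² / 233.4375 = 0.5727
  ebony-bodied vestigial-winged: (84 − 77.8125)² / 77.8125 = 0.4920
χ² = 1.1446 + 0.4779 + 0.5727 + 0.4920 = 2.6872 ≈ 2.687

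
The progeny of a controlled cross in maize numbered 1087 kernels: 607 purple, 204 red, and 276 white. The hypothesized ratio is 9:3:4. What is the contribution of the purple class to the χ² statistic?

0.032

Expected counts for N = 1087 under a 9:3:4 ratio (total parts = 16):
  purple: 1087 × 9/16 = 611.4375
  red: 1087 × 3/16 = 203.8125
  white: 1087 × 4/16 = 271.75
Contribution of purple: (607 − 611.4375)² / 611.4375 = 0.0322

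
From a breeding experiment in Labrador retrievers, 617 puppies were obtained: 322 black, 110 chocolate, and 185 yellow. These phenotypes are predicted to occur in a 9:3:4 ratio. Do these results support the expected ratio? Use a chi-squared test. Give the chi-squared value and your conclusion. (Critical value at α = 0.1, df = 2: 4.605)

The 9:3:4 ratio has 16 parts, so with N = 617 the expected counts are:
  black: 617 × 9/16 = 347.0625
  chocolate: 617 × 3/16 = 115.6875
  yellow: 617 × 4/16 = 154.25
χ² = Σ (O − E)² / E
  black: (322 − 347.0625)² / 347.0625 = 1.8098
  chocolate: (110 − 115.6875)² / 115.6875 = 0.2796
  yellow: (185 − 154.25)² / 154.25 = 6.1301
χ² = 1.8098 + 0.2796 + 6.1301 = 8.2195 ≈ 8.220
Degrees of freedom = 3 − 1 = 2; critical value at α = 0.1 is 4.605.
Since 8.220 > 4.605, we reject the null hypothesis — the data do not fit the 9:3:4 ratio.

8.220; not consistent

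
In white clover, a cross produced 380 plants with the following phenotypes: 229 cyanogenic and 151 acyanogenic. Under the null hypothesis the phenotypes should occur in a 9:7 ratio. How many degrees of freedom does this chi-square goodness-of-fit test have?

1

A goodness-of-fit test with 2 phenotype classes has df = 2 − 1 = 1.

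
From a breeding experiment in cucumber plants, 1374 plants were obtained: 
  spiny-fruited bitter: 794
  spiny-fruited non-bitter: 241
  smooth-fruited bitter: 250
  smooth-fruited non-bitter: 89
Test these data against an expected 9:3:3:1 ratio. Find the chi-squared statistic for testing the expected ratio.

Total ratio parts = 16. Expected numbers out of 1374:
  spiny-fruited bitter: 1374 × 9/16 = 772.875
  spiny-fruited non-bitter: 1374 × 3/16 = 257.625
  smooth-fruited bitter: 1374 × 3/16 = 257.625
  smooth-fruited non-bitter: 1374 × 1/16 = 85.875
χ² = Σ (O − E)² / E
  spiny-fruited bitter: (794 − 772.875)² / 772.875 = 0.5774
  spiny-fruited non-bitter: (241 − 257.625)² / 257.625 = 1.0728
  smooth-fruited bitter: (250 − 257.625)² / 257.625 = 0.2257
  smooth-fruited non-bitter: (89 − 85.875)² / 85.875 = 0.1137
χ² = 0.5774 + 1.0728 + 0.2257 + 0.1137 = 1.9896 ≈ 1.990

1.990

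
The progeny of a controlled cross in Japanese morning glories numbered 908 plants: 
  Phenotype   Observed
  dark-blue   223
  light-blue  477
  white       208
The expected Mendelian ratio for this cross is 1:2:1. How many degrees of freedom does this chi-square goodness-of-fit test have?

A goodness-of-fit test with 3 phenotype classes has df = 3 − 1 = 2.

2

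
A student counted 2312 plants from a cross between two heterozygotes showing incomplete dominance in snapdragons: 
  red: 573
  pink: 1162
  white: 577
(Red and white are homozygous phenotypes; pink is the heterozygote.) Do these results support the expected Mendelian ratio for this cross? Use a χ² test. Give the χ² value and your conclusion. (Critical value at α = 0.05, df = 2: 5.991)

0.076; consistent

With incomplete dominance, a heterozygote × heterozygote cross gives a 1:2:1 phenotypic ratio.
The 1:2:1 ratio has 4 parts, so with N = 2312 the expected counts are:
  red: 2312 × 1/4 = 578
  pink: 2312 × 2/4 = 1156
  white: 2312 × 1/4 = 578
χ² = Σ (O − E)² / E
  red: (573 − 578)² / 578 = 0.0433
  pink: (1162 − 1156)² / 1156 = 0.0311
  white: (577 − 578)² / 578 = 0.0017
χ² = 0.0433 + 0.0311 + 0.0017 = 0.0761 ≈ 0.076
Degrees of freedom = 3 − 1 = 2; critical value at α = 0.05 is 5.991.
Since 0.076 < 5.991, we fail to reject the null hypothesis — the data are consistent with the 1:2:1 ratio.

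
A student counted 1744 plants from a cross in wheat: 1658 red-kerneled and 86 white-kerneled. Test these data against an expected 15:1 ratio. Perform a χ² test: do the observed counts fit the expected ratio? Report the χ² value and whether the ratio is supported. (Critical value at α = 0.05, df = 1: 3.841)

The 15:1 ratio has 16 parts, so with N = 1744 the expected counts are:
  red-kerneled: 1744 × 15/16 = 1635
  white-kerneled: 1744 × 1/16 = 109
χ² = Σ (O − E)² / E
  red-kerneled: (1658 − 1635)² / 1635 = 0.3235
  white-kerneled: (86 − 109)² / 109 = 4.8532
χ² = 0.3235 + 4.8532 = 5.1767 ≈ 5.177
Degrees of freedom = 2 − 1 = 1; critical value at α = 0.05 is 3.841.
Since 5.177 > 3.841, we reject the null hypothesis — the data do not fit the 15:1 ratio.

5.177; not consistent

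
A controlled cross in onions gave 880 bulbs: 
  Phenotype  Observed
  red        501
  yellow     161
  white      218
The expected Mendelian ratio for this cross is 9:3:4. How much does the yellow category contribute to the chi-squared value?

Total ratio parts = 16. Expected numbers out of 880:
  red: 880 × 9/16 = 495
  yellow: 880 × 3/16 = 165
  white: 880 × 4/16 = 220
Contribution of yellow: (161 − 165)² / 165 = 0.0970

0.097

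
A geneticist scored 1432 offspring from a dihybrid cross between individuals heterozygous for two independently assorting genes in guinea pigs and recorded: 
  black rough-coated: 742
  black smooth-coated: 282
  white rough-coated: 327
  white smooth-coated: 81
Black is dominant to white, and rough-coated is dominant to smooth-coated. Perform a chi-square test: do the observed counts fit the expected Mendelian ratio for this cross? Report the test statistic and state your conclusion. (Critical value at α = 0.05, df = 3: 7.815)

A dihybrid F₂ with independent assortment and complete dominance at both loci gives a 9:3:3:1 phenotypic ratio.
Total ratio parts = 16. Expected numbers out of 1432:
  black rough-coated: 1432 × 9/16 = 805.5
  black smooth-coated: 1432 × 3/16 = 268.5
  white rough-coated: 1432 × 3/16 = 268.5
  white smooth-coated: 1432 × 1/16 = 89.5
χ² = Σ (O − E)² / E
  black rough-coated: (742 − 805.5)² / 805.5 = 5.0059
  black smooth-coated: (282 − 268.5)² / 268.5 = 0.6788
  white rough-coated: (327 − 268.5)² / 268.5 = 12.7458
  white smooth-coated: (81 − 89.5)² / 89.5 = 0.8073
χ² = 5.0059 + 0.6788 + 12.7458 + 0.8073 = 19.2378 ≈ 19.238
Degrees of freedom = 4 − 1 = 3; critical value at α = 0.05 is 7.815.
Since 19.238 > 7.815, we reject the null hypothesis — the data do not fit the 9:3:3:1 ratio.

19.238; not consistent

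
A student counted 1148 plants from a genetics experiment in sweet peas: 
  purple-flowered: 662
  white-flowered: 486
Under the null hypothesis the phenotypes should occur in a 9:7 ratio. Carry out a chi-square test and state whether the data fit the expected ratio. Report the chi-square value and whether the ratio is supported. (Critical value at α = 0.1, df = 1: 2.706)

0.935; consistent

The 9:7 ratio has 16 parts, so with N = 1148 the expected counts are:
  purple-flowered: 1148 × 9/16 = 645.75
  white-flowered: 1148 × 7/16 = 502.25
χ² = Σ (O − E)² / E
  purple-flowered: (662 − 645.75)² / 645.75 = 0.4089
  white-flowered: (486 − 502.25)² / 502.25 = 0.5258
χ² = 0.4089 + 0.5258 = 0.9347 ≈ 0.935
Degrees of freedom = 2 − 1 = 1; critical value at α = 0.1 is 2.706.
Since 0.935 < 2.706, we fail to reject the null hypothesis — the data are consistent with the 9:7 ratio.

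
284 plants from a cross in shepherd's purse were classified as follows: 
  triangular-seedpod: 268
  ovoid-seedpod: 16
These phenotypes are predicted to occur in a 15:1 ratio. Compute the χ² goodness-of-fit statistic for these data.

The 15:1 ratio has 16 parts, so with N = 284 the expected counts are:
  triangular-seedpod: 284 × 15/16 = 266.25
  ovoid-seedpod: 284 × 1/16 = 17.75
χ² = Σ (O − E)² / E
  triangular-seedpod: (268 − 266.25)² / 266.25 = 0.0115
  ovoid-seedpod: (16 − 17.75)² / 17.75 = 0.1725
χ² = 0.0115 + 0.1725 = 0.184

0.184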